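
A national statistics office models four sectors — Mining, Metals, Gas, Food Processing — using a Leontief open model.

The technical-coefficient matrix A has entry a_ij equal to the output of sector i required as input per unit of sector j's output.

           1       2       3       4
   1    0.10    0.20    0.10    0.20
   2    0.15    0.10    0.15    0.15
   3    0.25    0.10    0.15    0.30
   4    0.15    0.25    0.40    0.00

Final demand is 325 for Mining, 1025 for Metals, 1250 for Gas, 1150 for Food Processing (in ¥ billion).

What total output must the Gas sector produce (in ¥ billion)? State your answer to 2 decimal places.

I − A =
  [   0.90    -0.20    -0.10    -0.20]
  [  -0.15     0.90    -0.15    -0.15]
  [  -0.25    -0.10     0.85    -0.30]
  [  -0.15    -0.25    -0.40     1.00]
Compute the cofactors C_ij = (−1)^(i+j)·(3×3 minor ij) of I−A; the adjugate is their transpose:
adj(I−A) = Cᵀ =
  [ 0.592875   0.214000   0.207750   0.213000]
  [ 0.187875   0.582000   0.213750   0.189000]
  [ 0.284625   0.226000   0.707250   0.303000]
  [ 0.249750   0.268000   0.367500   0.618000]
det(I−A) = Σ_j (I−A)_1j·C_1j = (0.90)(0.592875) + (-0.20)(0.187875) + (-0.10)(0.284625) + (-0.20)(0.249750) = 0.4176
(I − A)⁻¹ = adj(I−A) / det(I−A) ≈
  [   1.4197     0.5125     0.4975     0.5101]
  [   0.4499     1.3937     0.5119     0.4526]
  [   0.6816     0.5412     1.6936     0.7256]
  [   0.5981     0.6418     0.8800     1.4799]
x = (I − A)⁻¹ d = adj(I−A)·d / det(I−A), with det(I−A) = 0.4176:
  x_1 = (0.592875·325 + 0.214000·1025 + 0.207750·1250 + 0.213000·1150) / 0.4176 = 916.671875 / 0.4176 ≈ 2195.10
  x_2 = (0.187875·325 + 0.582000·1025 + 0.213750·1250 + 0.189000·1150) / 0.4176 = 1142.146875 / 0.4176 ≈ 2735.03
  x_3 = (0.284625·325 + 0.226000·1025 + 0.707250·1250 + 0.303000·1150) / 0.4176 = 1556.665625 / 0.4176 ≈ 3727.65
  x_4 = (0.249750·325 + 0.268000·1025 + 0.367500·1250 + 0.618000·1150) / 0.4176 = 1525.94375 / 0.4176 ≈ 3654.08

x_3 = 3727.65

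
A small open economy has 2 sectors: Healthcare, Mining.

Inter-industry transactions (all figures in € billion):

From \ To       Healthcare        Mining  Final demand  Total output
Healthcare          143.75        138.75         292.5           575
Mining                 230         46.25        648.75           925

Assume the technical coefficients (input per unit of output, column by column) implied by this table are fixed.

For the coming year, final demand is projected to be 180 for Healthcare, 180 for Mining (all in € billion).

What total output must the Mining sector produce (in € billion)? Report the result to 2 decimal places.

x_M = 317.24

Technical coefficients a_ij = z_ij / X_j:
  a_HH = 143.75/575 = 0.25, a_MH = 230/575 = 0.40
  a_HM = 138.75/925 = 0.15, a_MM = 46.25/925 = 0.05
I − A =
  [   0.75    -0.15]
  [  -0.40     0.95]
det(I−A) = (0.75)(0.95) − (-0.15)(-0.40) = 0.6525
adj(I−A) = [[0.95, 0.15], [0.40, 0.75]]
(I − A)⁻¹ = adj(I−A) / det(I−A) ≈
  [   1.4559     0.2299]
  [   0.6130     1.1494]
x = (I − A)⁻¹ d = adj(I−A)·d / det(I−A), with det(I−A) = 0.6525:
  x_H = (0.95·180 + 0.15·180) / 0.6525 = 198.00 / 0.6525 ≈ 303.45
  x_M = (0.40·180 + 0.75·180) / 0.6525 = 207.00 / 0.6525 ≈ 317.24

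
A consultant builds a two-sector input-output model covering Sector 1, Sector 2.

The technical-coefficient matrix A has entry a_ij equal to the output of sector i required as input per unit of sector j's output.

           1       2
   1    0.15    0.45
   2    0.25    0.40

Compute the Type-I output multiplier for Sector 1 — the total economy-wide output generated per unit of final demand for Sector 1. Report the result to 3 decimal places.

m_1 = 2.138

I − A =
  [   0.85    -0.45]
  [  -0.25     0.60]
det(I−A) = (0.85)(0.60) − (-0.45)(-0.25) = 0.3975
adj(I−A) = [[0.60, 0.45], [0.25, 0.85]]
(I − A)⁻¹ = adj(I−A) / det(I−A) ≈
  [   1.5094     1.1321]
  [   0.6289     2.1384]
The output multiplier for sector j is the column-j sum of the Leontief inverse (I − A)⁻¹ = adj(I−A) / det(I−A).
Column 1 of adj(I−A): (0.60, 0.25); det(I−A) = 0.3975.
m_1 = (0.60 + 0.25) / 0.3975 = 0.85 / 0.3975 ≈ 2.138.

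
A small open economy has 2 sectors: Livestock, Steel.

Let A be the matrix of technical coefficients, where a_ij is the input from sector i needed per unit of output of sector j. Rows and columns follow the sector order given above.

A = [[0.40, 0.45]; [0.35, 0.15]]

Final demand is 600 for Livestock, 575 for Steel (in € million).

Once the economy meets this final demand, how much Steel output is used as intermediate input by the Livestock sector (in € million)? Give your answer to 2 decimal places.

I − A =
  [   0.60    -0.45]
  [  -0.35     0.85]
det(I−A) = (0.60)(0.85) − (-0.45)(-0.35) = 0.3525
adj(I−A) = [[0.85, 0.45], [0.35, 0.60]]
(I − A)⁻¹ = adj(I−A) / det(I−A) ≈
  [   2.4113     1.2766]
  [   0.9929     1.7021]
First solve x = (I − A)⁻¹ d = adj(I−A)·d / det(I−A); in particular x_1 = (0.85·600 + 0.45·575) / 0.3525 = 768.75 / 0.3525 ≈ 2180.8511.
Intermediate flow from 2 to 1: z_21 = a_21 · x_1 = 0.35 × 768.75 / 0.3525 = 269.0625 / 0.3525 ≈ 763.30.

z_21 = 763.30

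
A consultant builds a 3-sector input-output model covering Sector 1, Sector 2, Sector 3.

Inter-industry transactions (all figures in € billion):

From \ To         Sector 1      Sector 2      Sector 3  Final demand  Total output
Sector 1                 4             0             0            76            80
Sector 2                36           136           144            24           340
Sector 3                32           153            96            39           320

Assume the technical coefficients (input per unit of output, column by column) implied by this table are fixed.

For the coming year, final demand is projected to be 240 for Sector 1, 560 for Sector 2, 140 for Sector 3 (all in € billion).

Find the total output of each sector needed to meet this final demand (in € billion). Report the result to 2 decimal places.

Technical coefficients a_ij = z_ij / X_j:
  a_11 = 4/80 = 0.05, a_21 = 36/80 = 0.45, a_31 = 32/80 = 0.40
  a_12 = 0/340 = 0.00, a_22 = 136/340 = 0.40, a_32 = 153/340 = 0.45
  a_13 = 0/320 = 0.00, a_23 = 144/320 = 0.45, a_33 = 96/320 = 0.30
I − A =
  [   0.95     0.00     0.00]
  [  -0.45     0.60    -0.45]
  [  -0.40    -0.45     0.70]
Cofactors of I−A, C_ij = (−1)^(i+j)·(minor ij) (rows/columns in the sector order above):
  C_11 = (0.60)(0.70) − (-0.45)(-0.45) = 0.2175
  C_12 = −[(-0.45)(0.70) − (-0.45)(-0.40)] = 0.4950
  C_13 = (-0.45)(-0.45) − (0.60)(-0.40) = 0.4425
  C_21 = −[(0.00)(0.70) − (0.00)(-0.45)] = 0.0000
  C_22 = (0.95)(0.70) − (0.00)(-0.40) = 0.6650
  C_23 = −[(0.95)(-0.45) − (0.00)(-0.40)] = 0.4275
  C_31 = (0.00)(-0.45) − (0.00)(0.60) = 0.0000
  C_32 = −[(0.95)(-0.45) − (0.00)(-0.45)] = 0.4275
  C_33 = (0.95)(0.60) − (0.00)(-0.45) = 0.5700
det(I−A) = Σ_j (I−A)_1j·C_1j = (0.95)(0.2175) + (0.00)(0.4950) + (0.00)(0.4425) = 0.206625
adj(I−A) = Cᵀ =
  [ 0.2175   0.0000   0.0000]
  [ 0.4950   0.6650   0.4275]
  [ 0.4425   0.4275   0.5700]
(I − A)⁻¹ = adj(I−A) / det(I−A) ≈
  [   1.0526     0.0000     0.0000]
  [   2.3956     3.2184     2.0690]
  [   2.1416     2.0690     2.7586]
x = (I − A)⁻¹ d = adj(I−A)·d / det(I−A), with det(I−A) = 0.206625:
  x_1 = (0.2175·240 + 0.0000·560 + 0.0000·140) / 0.206625 = 52.20 / 0.206625 ≈ 252.63
  x_2 = (0.4950·240 + 0.6650·560 + 0.4275·140) / 0.206625 = 551.05 / 0.206625 ≈ 2666.91
  x_3 = (0.4425·240 + 0.4275·560 + 0.5700·140) / 0.206625 = 425.40 / 0.206625 ≈ 2058.80

x_1 = 252.63, x_2 = 2666.91, x_3 = 2058.80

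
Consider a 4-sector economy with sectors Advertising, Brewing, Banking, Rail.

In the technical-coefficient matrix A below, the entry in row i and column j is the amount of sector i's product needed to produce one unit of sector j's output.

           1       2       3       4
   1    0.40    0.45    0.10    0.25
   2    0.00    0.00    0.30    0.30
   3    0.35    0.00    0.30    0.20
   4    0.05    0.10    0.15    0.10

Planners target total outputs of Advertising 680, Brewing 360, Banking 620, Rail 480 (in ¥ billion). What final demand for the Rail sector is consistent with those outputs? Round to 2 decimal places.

d_4 = 269.00

I − A =
  [   0.60    -0.45    -0.10    -0.25]
  [   0.00     1.00    -0.30    -0.30]
  [  -0.35     0.00     0.70    -0.20]
  [  -0.05    -0.10    -0.15     0.90]
d = (I − A) x:
  d_1 = (+0.60)·680 + (-0.45)·360 + (-0.10)·620 + (-0.25)·480 = 64.00
  d_2 = (+0.00)·680 + (+1.00)·360 + (-0.30)·620 + (-0.30)·480 = 30.00
  d_3 = (-0.35)·680 + (+0.00)·360 + (+0.70)·620 + (-0.20)·480 = 100.00
  d_4 = (-0.05)·680 + (-0.10)·360 + (-0.15)·620 + (+0.90)·480 = 269.00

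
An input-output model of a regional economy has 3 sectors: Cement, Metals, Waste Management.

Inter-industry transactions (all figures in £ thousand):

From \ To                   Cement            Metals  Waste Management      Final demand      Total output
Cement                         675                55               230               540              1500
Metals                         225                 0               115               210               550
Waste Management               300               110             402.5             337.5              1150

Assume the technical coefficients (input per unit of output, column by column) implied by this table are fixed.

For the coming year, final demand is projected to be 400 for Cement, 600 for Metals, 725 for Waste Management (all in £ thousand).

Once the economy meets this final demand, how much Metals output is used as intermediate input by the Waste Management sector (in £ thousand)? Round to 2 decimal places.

Technical coefficients a_ij = z_ij / X_j:
  a_11 = 675/1500 = 0.45, a_21 = 225/1500 = 0.15, a_31 = 300/1500 = 0.20
  a_12 = 55/550 = 0.10, a_22 = 0/550 = 0.00, a_32 = 110/550 = 0.20
  a_13 = 230/1150 = 0.20, a_23 = 115/1150 = 0.10, a_33 = 402.5/1150 = 0.35
I − A =
  [   0.55    -0.10    -0.20]
  [  -0.15     1.00    -0.10]
  [  -0.20    -0.20     0.65]
Cofactors of I−A, C_ij = (−1)^(i+j)·(minor ij) (rows/columns in the sector order above):
  C_11 = (1.00)(0.65) − (-0.10)(-0.20) = 0.6300
  C_12 = −[(-0.15)(0.65) − (-0.10)(-0.20)] = 0.1175
  C_13 = (-0.15)(-0.20) − (1.00)(-0.20) = 0.2300
  C_21 = −[(-0.10)(0.65) − (-0.20)(-0.20)] = 0.1050
  C_22 = (0.55)(0.65) − (-0.20)(-0.20) = 0.3175
  C_23 = −[(0.55)(-0.20) − (-0.10)(-0.20)] = 0.1300
  C_31 = (-0.10)(-0.10) − (-0.20)(1.00) = 0.2100
  C_32 = −[(0.55)(-0.10) − (-0.20)(-0.15)] = 0.0850
  C_33 = (0.55)(1.00) − (-0.10)(-0.15) = 0.5350
det(I−A) = Σ_j (I−A)_1j·C_1j = (0.55)(0.6300) + (-0.10)(0.1175) + (-0.20)(0.2300) = 0.28875
adj(I−A) = Cᵀ =
  [ 0.6300   0.1050   0.2100]
  [ 0.1175   0.3175   0.0850]
  [ 0.2300   0.1300   0.5350]
(I − A)⁻¹ = adj(I−A) / det(I−A) ≈
  [   2.1818     0.3636     0.7273]
  [   0.4069     1.0996     0.2944]
  [   0.7965     0.4502     1.8528]
First solve x = (I − A)⁻¹ d = adj(I−A)·d / det(I−A); in particular x_3 = (0.2300·400 + 0.1300·600 + 0.5350·725) / 0.28875 = 557.875 / 0.28875 ≈ 1932.0346.
Intermediate flow from 2 to 3: z_23 = a_23 · x_3 = 0.10 × 557.875 / 0.28875 = 55.7875 / 0.28875 ≈ 193.20.

z_23 = 193.20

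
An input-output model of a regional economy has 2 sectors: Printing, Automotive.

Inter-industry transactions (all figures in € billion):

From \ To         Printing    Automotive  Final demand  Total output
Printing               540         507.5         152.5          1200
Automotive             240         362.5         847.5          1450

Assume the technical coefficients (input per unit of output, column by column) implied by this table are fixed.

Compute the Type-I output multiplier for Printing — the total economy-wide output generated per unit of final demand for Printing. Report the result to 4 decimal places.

Technical coefficients a_ij = z_ij / X_j:
  a_11 = 540/1200 = 0.45, a_21 = 240/1200 = 0.20
  a_12 = 507.5/1450 = 0.35, a_22 = 362.5/1450 = 0.25
I − A =
  [   0.55    -0.35]
  [  -0.20     0.75]
det(I−A) = (0.55)(0.75) − (-0.35)(-0.20) = 0.3425
adj(I−A) = [[0.75, 0.35], [0.20, 0.55]]
(I − A)⁻¹ = adj(I−A) / det(I−A) ≈
  [   2.18978     1.02190]
  [   0.58394     1.60584]
The output multiplier for sector j is the column-j sum of the Leontief inverse (I − A)⁻¹ = adj(I−A) / det(I−A).
Column 1 of adj(I−A): (0.75, 0.20); det(I−A) = 0.3425.
m_1 = (0.75 + 0.20) / 0.3425 = 0.95 / 0.3425 ≈ 2.7737.

m_1 = 2.7737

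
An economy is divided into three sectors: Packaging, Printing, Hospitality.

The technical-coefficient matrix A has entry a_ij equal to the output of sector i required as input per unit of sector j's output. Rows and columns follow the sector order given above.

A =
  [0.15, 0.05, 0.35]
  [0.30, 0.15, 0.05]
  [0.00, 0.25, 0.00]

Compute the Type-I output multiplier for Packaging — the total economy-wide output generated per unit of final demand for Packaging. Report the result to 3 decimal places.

m_1 = 1.808

I − A =
  [   0.85    -0.05    -0.35]
  [  -0.30     0.85    -0.05]
  [   0.00    -0.25     1.00]
Cofactors of I−A, C_ij = (−1)^(i+j)·(minor ij) (rows/columns in the sector order above):
  C_11 = (0.85)(1.00) − (-0.05)(-0.25) = 0.8375
  C_12 = −[(-0.30)(1.00) − (-0.05)(0.00)] = 0.3000
  C_13 = (-0.30)(-0.25) − (0.85)(0.00) = 0.0750
  C_21 = −[(-0.05)(1.00) − (-0.35)(-0.25)] = 0.1375
  C_22 = (0.85)(1.00) − (-0.35)(0.00) = 0.8500
  C_23 = −[(0.85)(-0.25) − (-0.05)(0.00)] = 0.2125
  C_31 = (-0.05)(-0.05) − (-0.35)(0.85) = 0.3000
  C_32 = −[(0.85)(-0.05) − (-0.35)(-0.30)] = 0.1475
  C_33 = (0.85)(0.85) − (-0.05)(-0.30) = 0.7075
det(I−A) = Σ_j (I−A)_1j·C_1j = (0.85)(0.8375) + (-0.05)(0.3000) + (-0.35)(0.0750) = 0.670625
adj(I−A) = Cᵀ =
  [ 0.8375   0.1375   0.3000]
  [ 0.3000   0.8500   0.1475]
  [ 0.0750   0.2125   0.7075]
(I − A)⁻¹ = adj(I−A) / det(I−A) ≈
  [   1.2488     0.2050     0.4473]
  [   0.4473     1.2675     0.2199]
  [   0.1118     0.3169     1.0550]
The output multiplier for sector j is the column-j sum of the Leontief inverse (I − A)⁻¹ = adj(I−A) / det(I−A).
Column 1 of adj(I−A): (0.8375, 0.3000, 0.0750); det(I−A) = 0.670625.
m_1 = (0.8375 + 0.3000 + 0.0750) / 0.670625 = 1.2125 / 0.670625 ≈ 1.808.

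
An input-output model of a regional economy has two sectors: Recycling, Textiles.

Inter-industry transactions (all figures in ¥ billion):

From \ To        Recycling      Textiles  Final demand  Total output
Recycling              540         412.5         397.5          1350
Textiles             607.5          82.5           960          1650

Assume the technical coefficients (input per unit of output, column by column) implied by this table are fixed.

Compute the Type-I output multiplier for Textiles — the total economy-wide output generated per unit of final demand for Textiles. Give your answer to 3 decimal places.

m_T = 1.858

Technical coefficients a_ij = z_ij / X_j:
  a_RR = 540/1350 = 0.40, a_TR = 607.5/1350 = 0.45
  a_RT = 412.5/1650 = 0.25, a_TT = 82.5/1650 = 0.05
I − A =
  [   0.60    -0.25]
  [  -0.45     0.95]
det(I−A) = (0.60)(0.95) − (-0.25)(-0.45) = 0.4575
adj(I−A) = [[0.95, 0.25], [0.45, 0.60]]
(I − A)⁻¹ = adj(I−A) / det(I−A) ≈
  [   2.0765     0.5464]
  [   0.9836     1.3115]
The output multiplier for sector j is the column-j sum of the Leontief inverse (I − A)⁻¹ = adj(I−A) / det(I−A).
Column T of adj(I−A): (0.25, 0.60); det(I−A) = 0.4575.
m_T = (0.25 + 0.60) / 0.4575 = 0.85 / 0.4575 ≈ 1.858.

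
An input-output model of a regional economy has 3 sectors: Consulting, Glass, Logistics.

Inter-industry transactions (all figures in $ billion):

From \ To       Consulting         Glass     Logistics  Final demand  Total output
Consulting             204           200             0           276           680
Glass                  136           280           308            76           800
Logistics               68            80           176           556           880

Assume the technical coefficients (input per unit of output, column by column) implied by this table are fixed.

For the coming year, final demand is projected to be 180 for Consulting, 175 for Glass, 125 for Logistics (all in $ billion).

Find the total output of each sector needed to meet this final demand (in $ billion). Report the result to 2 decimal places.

Technical coefficients a_ij = z_ij / X_j:
  a_11 = 204/680 = 0.30, a_21 = 136/680 = 0.20, a_31 = 68/680 = 0.10
  a_12 = 200/800 = 0.25, a_22 = 280/800 = 0.35, a_32 = 80/800 = 0.10
  a_13 = 0/880 = 0.00, a_23 = 308/880 = 0.35, a_33 = 176/880 = 0.20
I − A =
  [   0.70    -0.25     0.00]
  [  -0.20     0.65    -0.35]
  [  -0.10    -0.10     0.80]
Cofactors of I−A, C_ij = (−1)^(i+j)·(minor ij) (rows/columns in the sector order above):
  C_11 = (0.65)(0.80) − (-0.35)(-0.10) = 0.4850
  C_12 = −[(-0.20)(0.80) − (-0.35)(-0.10)] = 0.1950
  C_13 = (-0.20)(-0.10) − (0.65)(-0.10) = 0.0850
  C_21 = −[(-0.25)(0.80) − (0.00)(-0.10)] = 0.2000
  C_22 = (0.70)(0.80) − (0.00)(-0.10) = 0.5600
  C_23 = −[(0.70)(-0.10) − (-0.25)(-0.10)] = 0.0950
  C_31 = (-0.25)(-0.35) − (0.00)(0.65) = 0.0875
  C_32 = −[(0.70)(-0.35) − (0.00)(-0.20)] = 0.2450
  C_33 = (0.70)(0.65) − (-0.25)(-0.20) = 0.4050
det(I−A) = Σ_j (I−A)_1j·C_1j = (0.70)(0.4850) + (-0.25)(0.1950) + (0.00)(0.0850) = 0.29075
adj(I−A) = Cᵀ =
  [ 0.4850   0.2000   0.0875]
  [ 0.1950   0.5600   0.2450]
  [ 0.0850   0.0950   0.4050]
(I − A)⁻¹ = adj(I−A) / det(I−A) ≈
  [   1.6681     0.6879     0.3009]
  [   0.6707     1.9261     0.8426]
  [   0.2923     0.3267     1.3929]
x = (I − A)⁻¹ d = adj(I−A)·d / det(I−A), with det(I−A) = 0.29075:
  x_1 = (0.4850·180 + 0.2000·175 + 0.0875·125) / 0.29075 = 133.2375 / 0.29075 ≈ 458.25
  x_2 = (0.1950·180 + 0.5600·175 + 0.2450·125) / 0.29075 = 163.725 / 0.29075 ≈ 563.11
  x_3 = (0.0850·180 + 0.0950·175 + 0.4050·125) / 0.29075 = 82.55 / 0.29075 ≈ 283.92

x_1 = 458.25, x_2 = 563.11, x_3 = 283.92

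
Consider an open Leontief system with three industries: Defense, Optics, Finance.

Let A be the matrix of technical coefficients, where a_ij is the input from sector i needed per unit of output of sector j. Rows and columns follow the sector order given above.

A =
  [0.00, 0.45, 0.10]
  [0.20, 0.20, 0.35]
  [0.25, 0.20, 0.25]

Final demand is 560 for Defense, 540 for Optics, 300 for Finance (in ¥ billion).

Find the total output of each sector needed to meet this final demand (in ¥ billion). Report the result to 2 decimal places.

x_D = 1405.83, x_O = 1592.23, x_F = 1293.20

I − A =
  [   1.00    -0.45    -0.10]
  [  -0.20     0.80    -0.35]
  [  -0.25    -0.20     0.75]
Cofactors of I−A, C_ij = (−1)^(i+j)·(minor ij) (rows/columns in the sector order above):
  C_11 = (0.80)(0.75) − (-0.35)(-0.20) = 0.5300
  C_12 = −[(-0.20)(0.75) − (-0.35)(-0.25)] = 0.2375
  C_13 = (-0.20)(-0.20) − (0.80)(-0.25) = 0.2400
  C_21 = −[(-0.45)(0.75) − (-0.10)(-0.20)] = 0.3575
  C_22 = (1.00)(0.75) − (-0.10)(-0.25) = 0.7250
  C_23 = −[(1.00)(-0.20) − (-0.45)(-0.25)] = 0.3125
  C_31 = (-0.45)(-0.35) − (-0.10)(0.80) = 0.2375
  C_32 = −[(1.00)(-0.35) − (-0.10)(-0.20)] = 0.3700
  C_33 = (1.00)(0.80) − (-0.45)(-0.20) = 0.7100
det(I−A) = Σ_j (I−A)_1j·C_1j = (1.00)(0.5300) + (-0.45)(0.2375) + (-0.10)(0.2400) = 0.399125
adj(I−A) = Cᵀ =
  [ 0.5300   0.3575   0.2375]
  [ 0.2375   0.7250   0.3700]
  [ 0.2400   0.3125   0.7100]
(I − A)⁻¹ = adj(I−A) / det(I−A) ≈
  [   1.3279     0.8957     0.5951]
  [   0.5951     1.8165     0.9270]
  [   0.6013     0.7830     1.7789]
x = (I − A)⁻¹ d = adj(I−A)·d / det(I−A), with det(I−A) = 0.399125:
  x_D = (0.5300·560 + 0.3575·540 + 0.2375·300) / 0.399125 = 561.10 / 0.399125 ≈ 1405.83
  x_O = (0.2375·560 + 0.7250·540 + 0.3700·300) / 0.399125 = 635.50 / 0.399125 ≈ 1592.23
  x_F = (0.2400·560 + 0.3125·540 + 0.7100·300) / 0.399125 = 516.15 / 0.399125 ≈ 1293.20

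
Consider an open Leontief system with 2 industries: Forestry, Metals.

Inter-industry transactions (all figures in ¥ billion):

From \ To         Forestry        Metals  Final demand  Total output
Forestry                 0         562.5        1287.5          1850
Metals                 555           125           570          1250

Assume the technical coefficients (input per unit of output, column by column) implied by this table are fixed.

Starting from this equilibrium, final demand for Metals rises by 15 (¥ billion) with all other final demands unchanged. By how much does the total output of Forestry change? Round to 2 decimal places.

Δx_1 = 8.82

Technical coefficients a_ij = z_ij / X_j:
  a_11 = 0/1850 = 0.00, a_21 = 555/1850 = 0.30
  a_12 = 562.5/1250 = 0.45, a_22 = 125/1250 = 0.10
I − A =
  [   1.00    -0.45]
  [  -0.30     0.90]
det(I−A) = (1.00)(0.90) − (-0.45)(-0.30) = 0.7650
adj(I−A) = [[0.90, 0.45], [0.30, 1.00]]
(I − A)⁻¹ = adj(I−A) / det(I−A) ≈
  [   1.1765     0.5882]
  [   0.3922     1.3072]
Δx = (I − A)⁻¹ Δd with Δd having +15 in the Metals component and 0 elsewhere.
So Δx_1 = L_12 · (+15), where L_12 = adj(I−A)_12 / det(I−A) = 0.45 / 0.7650.
Δx_1 = 0.45 × (+15) / 0.7650 = 6.75 / 0.7650 ≈ 8.82.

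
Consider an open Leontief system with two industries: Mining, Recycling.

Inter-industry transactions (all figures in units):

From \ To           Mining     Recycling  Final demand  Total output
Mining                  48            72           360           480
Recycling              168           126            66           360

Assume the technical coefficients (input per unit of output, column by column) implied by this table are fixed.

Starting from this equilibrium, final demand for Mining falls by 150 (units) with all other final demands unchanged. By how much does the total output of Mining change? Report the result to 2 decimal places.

Δx_M = -189.32

Technical coefficients a_ij = z_ij / X_j:
  a_MM = 48/480 = 0.10, a_RM = 168/480 = 0.35
  a_MR = 72/360 = 0.20, a_RR = 126/360 = 0.35
I − A =
  [   0.90    -0.20]
  [  -0.35     0.65]
det(I−A) = (0.90)(0.65) − (-0.20)(-0.35) = 0.5150
adj(I−A) = [[0.65, 0.20], [0.35, 0.90]]
(I − A)⁻¹ = adj(I−A) / det(I−A) ≈
  [   1.2621     0.3883]
  [   0.6796     1.7476]
Δx = (I − A)⁻¹ Δd with Δd having -150 in the Mining component and 0 elsewhere.
So Δx_M = L_MM · (-150), where L_MM = adj(I−A)_MM / det(I−A) = 0.65 / 0.5150.
Δx_M = 0.65 × (-150) / 0.5150 = -97.50 / 0.5150 ≈ -189.32.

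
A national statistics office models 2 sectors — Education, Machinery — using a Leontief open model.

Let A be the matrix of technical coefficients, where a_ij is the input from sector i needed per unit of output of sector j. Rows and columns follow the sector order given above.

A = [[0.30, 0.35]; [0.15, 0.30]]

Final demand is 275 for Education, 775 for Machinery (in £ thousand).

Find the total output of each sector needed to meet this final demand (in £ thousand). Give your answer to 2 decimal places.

I − A =
  [   0.70    -0.35]
  [  -0.15     0.70]
det(I−A) = (0.70)(0.70) − (-0.35)(-0.15) = 0.4375
adj(I−A) = [[0.70, 0.35], [0.15, 0.70]]
(I − A)⁻¹ = adj(I−A) / det(I−A) ≈
  [   1.6000     0.8000]
  [   0.3429     1.6000]
x = (I − A)⁻¹ d = adj(I−A)·d / det(I−A), with det(I−A) = 0.4375:
  x_1 = (0.70·275 + 0.35·775) / 0.4375 = 463.75 / 0.4375 = 1060.00
  x_2 = (0.15·275 + 0.70·775) / 0.4375 = 583.75 / 0.4375 ≈ 1334.29

x_1 = 1060.00, x_2 = 1334.29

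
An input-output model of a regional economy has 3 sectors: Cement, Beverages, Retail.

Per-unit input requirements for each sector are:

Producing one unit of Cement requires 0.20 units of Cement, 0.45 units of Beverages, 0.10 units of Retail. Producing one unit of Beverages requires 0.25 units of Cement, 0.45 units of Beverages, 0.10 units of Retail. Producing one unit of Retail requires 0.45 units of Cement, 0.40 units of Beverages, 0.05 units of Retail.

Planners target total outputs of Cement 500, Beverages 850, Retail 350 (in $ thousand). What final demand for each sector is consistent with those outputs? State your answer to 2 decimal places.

d_1 = 30.00, d_2 = 102.50, d_3 = 197.50

I − A =
  [   0.80    -0.25    -0.45]
  [  -0.45     0.55    -0.40]
  [  -0.10    -0.10     0.95]
d = (I − A) x:
  d_1 = (+0.80)·500 + (-0.25)·850 + (-0.45)·350 = 30.00
  d_2 = (-0.45)·500 + (+0.55)·850 + (-0.40)·350 = 102.50
  d_3 = (-0.10)·500 + (-0.10)·850 + (+0.95)·350 = 197.50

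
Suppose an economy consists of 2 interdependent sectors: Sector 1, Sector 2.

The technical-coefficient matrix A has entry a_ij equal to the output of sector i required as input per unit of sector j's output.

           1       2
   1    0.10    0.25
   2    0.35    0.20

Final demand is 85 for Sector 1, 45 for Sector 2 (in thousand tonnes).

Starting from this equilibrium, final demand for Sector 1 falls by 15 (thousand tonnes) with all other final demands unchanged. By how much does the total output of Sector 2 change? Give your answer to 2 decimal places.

Δx_2 = -8.30

I − A =
  [   0.90    -0.25]
  [  -0.35     0.80]
det(I−A) = (0.90)(0.80) − (-0.25)(-0.35) = 0.6325
adj(I−A) = [[0.80, 0.25], [0.35, 0.90]]
(I − A)⁻¹ = adj(I−A) / det(I−A) ≈
  [   1.2648     0.3953]
  [   0.5534     1.4229]
Δx = (I − A)⁻¹ Δd with Δd having -15 in the Sector 1 component and 0 elsewhere.
So Δx_2 = L_21 · (-15), where L_21 = adj(I−A)_21 / det(I−A) = 0.35 / 0.6325.
Δx_2 = 0.35 × (-15) / 0.6325 = -5.25 / 0.6325 ≈ -8.30.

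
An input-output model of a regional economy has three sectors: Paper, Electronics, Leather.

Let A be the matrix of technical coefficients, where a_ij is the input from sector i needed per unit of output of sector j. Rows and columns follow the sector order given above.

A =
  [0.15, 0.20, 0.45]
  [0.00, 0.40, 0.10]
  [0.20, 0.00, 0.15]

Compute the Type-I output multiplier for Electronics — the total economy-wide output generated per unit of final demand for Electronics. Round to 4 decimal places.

m_2 = 2.2437

I − A =
  [   0.85    -0.20    -0.45]
  [   0.00     0.60    -0.10]
  [  -0.20     0.00     0.85]
Cofactors of I−A, C_ij = (−1)^(i+j)·(minor ij) (rows/columns in the sector order above):
  C_11 = (0.60)(0.85) − (-0.10)(0.00) = 0.5100
  C_12 = −[(0.00)(0.85) − (-0.10)(-0.20)] = 0.0200
  C_13 = (0.00)(0.00) − (0.60)(-0.20) = 0.1200
  C_21 = −[(-0.20)(0.85) − (-0.45)(0.00)] = 0.1700
  C_22 = (0.85)(0.85) − (-0.45)(-0.20) = 0.6325
  C_23 = −[(0.85)(0.00) − (-0.20)(-0.20)] = 0.0400
  C_31 = (-0.20)(-0.10) − (-0.45)(0.60) = 0.2900
  C_32 = −[(0.85)(-0.10) − (-0.45)(0.00)] = 0.0850
  C_33 = (0.85)(0.60) − (-0.20)(0.00) = 0.5100
det(I−A) = Σ_j (I−A)_1j·C_1j = (0.85)(0.5100) + (-0.20)(0.0200) + (-0.45)(0.1200) = 0.3755
adj(I−A) = Cᵀ =
  [ 0.5100   0.1700   0.2900]
  [ 0.0200   0.6325   0.0850]
  [ 0.1200   0.0400   0.5100]
(I − A)⁻¹ = adj(I−A) / det(I−A) ≈
  [   1.35819     0.45273     0.77230]
  [   0.05326     1.68442     0.22636]
  [   0.31957     0.10652     1.35819]
The output multiplier for sector j is the column-j sum of the Leontief inverse (I − A)⁻¹ = adj(I−A) / det(I−A).
Column 2 of adj(I−A): (0.1700, 0.6325, 0.0400); det(I−A) = 0.3755.
m_2 = (0.1700 + 0.6325 + 0.0400) / 0.3755 = 0.8425 / 0.3755 ≈ 2.2437.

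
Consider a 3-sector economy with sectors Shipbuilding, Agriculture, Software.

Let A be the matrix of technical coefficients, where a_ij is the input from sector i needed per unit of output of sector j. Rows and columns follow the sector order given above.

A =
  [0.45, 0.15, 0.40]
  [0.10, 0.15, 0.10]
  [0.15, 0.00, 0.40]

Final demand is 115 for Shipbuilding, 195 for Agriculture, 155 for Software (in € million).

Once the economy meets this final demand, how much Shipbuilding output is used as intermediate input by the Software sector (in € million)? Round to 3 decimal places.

I − A =
  [   0.55    -0.15    -0.40]
  [  -0.10     0.85    -0.10]
  [  -0.15     0.00     0.60]
Cofactors of I−A, C_ij = (−1)^(i+j)·(minor ij) (rows/columns in the sector order above):
  C_11 = (0.85)(0.60) − (-0.10)(0.00) = 0.5100
  C_12 = −[(-0.10)(0.60) − (-0.10)(-0.15)] = 0.0750
  C_13 = (-0.10)(0.00) − (0.85)(-0.15) = 0.1275
  C_21 = −[(-0.15)(0.60) − (-0.40)(0.00)] = 0.0900
  C_22 = (0.55)(0.60) − (-0.40)(-0.15) = 0.2700
  C_23 = −[(0.55)(0.00) − (-0.15)(-0.15)] = 0.0225
  C_31 = (-0.15)(-0.10) − (-0.40)(0.85) = 0.3550
  C_32 = −[(0.55)(-0.10) − (-0.40)(-0.10)] = 0.0950
  C_33 = (0.55)(0.85) − (-0.15)(-0.10) = 0.4525
det(I−A) = Σ_j (I−A)_1j·C_1j = (0.55)(0.5100) + (-0.15)(0.0750) + (-0.40)(0.1275) = 0.21825
adj(I−A) = Cᵀ =
  [ 0.5100   0.0900   0.3550]
  [ 0.0750   0.2700   0.0950]
  [ 0.1275   0.0225   0.4525]
(I − A)⁻¹ = adj(I−A) / det(I−A) ≈
  [   2.3368     0.4124     1.6266]
  [   0.3436     1.2371     0.4353]
  [   0.5842     0.1031     2.0733]
First solve x = (I − A)⁻¹ d = adj(I−A)·d / det(I−A); in particular x_3 = (0.1275·115 + 0.0225·195 + 0.4525·155) / 0.21825 = 89.1875 / 0.21825 ≈ 408.64834.
Intermediate flow from 1 to 3: z_13 = a_13 · x_3 = 0.40 × 89.1875 / 0.21825 = 35.675 / 0.21825 ≈ 163.459.

z_13 = 163.459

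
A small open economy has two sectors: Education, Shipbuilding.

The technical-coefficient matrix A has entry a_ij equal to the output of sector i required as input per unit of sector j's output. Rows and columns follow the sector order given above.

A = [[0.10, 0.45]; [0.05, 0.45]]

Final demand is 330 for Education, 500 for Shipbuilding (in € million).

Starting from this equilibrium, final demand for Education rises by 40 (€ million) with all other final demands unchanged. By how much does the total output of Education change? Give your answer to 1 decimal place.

I − A =
  [   0.90    -0.45]
  [  -0.05     0.55]
det(I−A) = (0.90)(0.55) − (-0.45)(-0.05) = 0.4725
adj(I−A) = [[0.55, 0.45], [0.05, 0.90]]
(I − A)⁻¹ = adj(I−A) / det(I−A) ≈
  [   1.1640     0.9524]
  [   0.1058     1.9048]
Δx = (I − A)⁻¹ Δd with Δd having +40 in the Education component and 0 elsewhere.
So Δx_1 = L_11 · (+40), where L_11 = adj(I−A)_11 / det(I−A) = 0.55 / 0.4725.
Δx_1 = 0.55 × (+40) / 0.4725 = 22.00 / 0.4725 ≈ 46.6.

Δx_1 = 46.6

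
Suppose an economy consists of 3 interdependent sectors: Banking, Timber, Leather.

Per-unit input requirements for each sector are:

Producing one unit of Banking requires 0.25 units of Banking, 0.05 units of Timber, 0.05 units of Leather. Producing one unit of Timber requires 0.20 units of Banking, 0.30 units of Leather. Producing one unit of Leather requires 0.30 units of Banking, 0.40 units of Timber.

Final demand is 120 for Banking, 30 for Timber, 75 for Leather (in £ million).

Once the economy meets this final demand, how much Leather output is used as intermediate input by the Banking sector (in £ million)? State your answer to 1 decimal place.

I − A =
  [   0.75    -0.20    -0.30]
  [  -0.05     1.00    -0.40]
  [  -0.05    -0.30     1.00]
Cofactors of I−A, C_ij = (−1)^(i+j)·(minor ij) (rows/columns in the sector order above):
  C_11 = (1.00)(1.00) − (-0.40)(-0.30) = 0.8800
  C_12 = −[(-0.05)(1.00) − (-0.40)(-0.05)] = 0.0700
  C_13 = (-0.05)(-0.30) − (1.00)(-0.05) = 0.0650
  C_21 = −[(-0.20)(1.00) − (-0.30)(-0.30)] = 0.2900
  C_22 = (0.75)(1.00) − (-0.30)(-0.05) = 0.7350
  C_23 = −[(0.75)(-0.30) − (-0.20)(-0.05)] = 0.2350
  C_31 = (-0.20)(-0.40) − (-0.30)(1.00) = 0.3800
  C_32 = −[(0.75)(-0.40) − (-0.30)(-0.05)] = 0.3150
  C_33 = (0.75)(1.00) − (-0.20)(-0.05) = 0.7400
det(I−A) = Σ_j (I−A)_1j·C_1j = (0.75)(0.8800) + (-0.20)(0.0700) + (-0.30)(0.0650) = 0.6265
adj(I−A) = Cᵀ =
  [ 0.8800   0.2900   0.3800]
  [ 0.0700   0.7350   0.3150]
  [ 0.0650   0.2350   0.7400]
(I − A)⁻¹ = adj(I−A) / det(I−A) ≈
  [   1.4046     0.4629     0.6065]
  [   0.1117     1.1732     0.5028]
  [   0.1038     0.3751     1.1812]
First solve x = (I − A)⁻¹ d = adj(I−A)·d / det(I−A); in particular x_B = (0.8800·120 + 0.2900·30 + 0.3800·75) / 0.6265 = 142.80 / 0.6265 ≈ 227.933.
Intermediate flow from L to B: z_LB = a_LB · x_B = 0.05 × 142.80 / 0.6265 = 7.14 / 0.6265 ≈ 11.4.

z_LB = 11.4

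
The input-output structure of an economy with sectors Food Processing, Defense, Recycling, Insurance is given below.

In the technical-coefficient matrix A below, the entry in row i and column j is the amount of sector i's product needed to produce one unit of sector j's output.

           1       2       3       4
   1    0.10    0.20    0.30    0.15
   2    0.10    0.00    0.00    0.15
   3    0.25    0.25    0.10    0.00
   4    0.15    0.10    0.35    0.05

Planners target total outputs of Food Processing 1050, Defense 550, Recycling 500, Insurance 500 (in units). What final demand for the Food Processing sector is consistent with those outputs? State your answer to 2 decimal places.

I − A =
  [   0.90    -0.20    -0.30    -0.15]
  [  -0.10     1.00     0.00    -0.15]
  [  -0.25    -0.25     0.90     0.00]
  [  -0.15    -0.10    -0.35     0.95]
d = (I − A) x:
  d_1 = (+0.90)·1050 + (-0.20)·550 + (-0.30)·500 + (-0.15)·500 = 610.00
  d_2 = (-0.10)·1050 + (+1.00)·550 + (+0.00)·500 + (-0.15)·500 = 370.00
  d_3 = (-0.25)·1050 + (-0.25)·550 + (+0.90)·500 + (+0.00)·500 = 50.00
  d_4 = (-0.15)·1050 + (-0.10)·550 + (-0.35)·500 + (+0.95)·500 = 87.50

d_1 = 610.00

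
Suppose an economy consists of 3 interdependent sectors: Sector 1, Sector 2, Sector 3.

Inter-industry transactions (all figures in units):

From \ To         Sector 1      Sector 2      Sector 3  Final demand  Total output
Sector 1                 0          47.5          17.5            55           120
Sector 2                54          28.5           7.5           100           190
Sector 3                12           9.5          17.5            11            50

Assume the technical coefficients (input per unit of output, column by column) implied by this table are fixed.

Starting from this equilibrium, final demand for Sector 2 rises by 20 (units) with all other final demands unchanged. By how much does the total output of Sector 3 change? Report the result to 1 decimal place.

Δx_3 = 3.5

Technical coefficients a_ij = z_ij / X_j:
  a_11 = 0/120 = 0.00, a_21 = 54/120 = 0.45, a_31 = 12/120 = 0.10
  a_12 = 47.5/190 = 0.25, a_22 = 28.5/190 = 0.15, a_32 = 9.5/190 = 0.05
  a_13 = 17.5/50 = 0.35, a_23 = 7.5/50 = 0.15, a_33 = 17.5/50 = 0.35
I − A =
  [   1.00    -0.25    -0.35]
  [  -0.45     0.85    -0.15]
  [  -0.10    -0.05     0.65]
Cofactors of I−A, C_ij = (−1)^(i+j)·(minor ij) (rows/columns in the sector order above):
  C_11 = (0.85)(0.65) − (-0.15)(-0.05) = 0.5450
  C_12 = −[(-0.45)(0.65) − (-0.15)(-0.10)] = 0.3075
  C_13 = (-0.45)(-0.05) − (0.85)(-0.10) = 0.1075
  C_21 = −[(-0.25)(0.65) − (-0.35)(-0.05)] = 0.1800
  C_22 = (1.00)(0.65) − (-0.35)(-0.10) = 0.6150
  C_23 = −[(1.00)(-0.05) − (-0.25)(-0.10)] = 0.0750
  C_31 = (-0.25)(-0.15) − (-0.35)(0.85) = 0.3350
  C_32 = −[(1.00)(-0.15) − (-0.35)(-0.45)] = 0.3075
  C_33 = (1.00)(0.85) − (-0.25)(-0.45) = 0.7375
det(I−A) = Σ_j (I−A)_1j·C_1j = (1.00)(0.5450) + (-0.25)(0.3075) + (-0.35)(0.1075) = 0.4305
adj(I−A) = Cᵀ =
  [ 0.5450   0.1800   0.3350]
  [ 0.3075   0.6150   0.3075]
  [ 0.1075   0.0750   0.7375]
(I − A)⁻¹ = adj(I−A) / det(I−A) ≈
  [   1.2660     0.4181     0.7782]
  [   0.7143     1.4286     0.7143]
  [   0.2497     0.1742     1.7131]
Δx = (I − A)⁻¹ Δd with Δd having +20 in the Sector 2 component and 0 elsewhere.
So Δx_3 = L_32 · (+20), where L_32 = adj(I−A)_32 / det(I−A) = 0.0750 / 0.4305.
Δx_3 = 0.0750 × (+20) / 0.4305 = 1.50 / 0.4305 ≈ 3.5.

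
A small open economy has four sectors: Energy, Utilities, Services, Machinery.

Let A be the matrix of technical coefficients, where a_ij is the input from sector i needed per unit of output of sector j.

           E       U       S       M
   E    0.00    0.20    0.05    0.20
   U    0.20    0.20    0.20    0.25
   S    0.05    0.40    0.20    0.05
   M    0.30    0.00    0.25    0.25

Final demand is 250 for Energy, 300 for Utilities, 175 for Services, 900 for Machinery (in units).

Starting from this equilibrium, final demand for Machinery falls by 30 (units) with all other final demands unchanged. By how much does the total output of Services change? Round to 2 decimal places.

I − A =
  [   1.00    -0.20    -0.05    -0.20]
  [  -0.20     0.80    -0.20    -0.25]
  [  -0.05    -0.40     0.80    -0.05]
  [  -0.30     0.00    -0.25     0.75]
Compute the cofactors C_ij = (−1)^(i+j)·(3×3 minor ij) of I−A; the adjugate is their transpose:
adj(I−A) = Cᵀ =
  [ 0.385000   0.152500   0.112500   0.161000]
  [ 0.191125   0.534375   0.221750   0.243875]
  [ 0.132000   0.286500   0.507000   0.164500]
  [ 0.198000   0.156500   0.214000   0.520000]
det(I−A) = Σ_j (I−A)_1j·C_1j = (1.00)(0.385000) + (-0.20)(0.191125) + (-0.05)(0.132000) + (-0.20)(0.198000) = 0.300575
(I − A)⁻¹ = adj(I−A) / det(I−A) ≈
  [   1.2809     0.5074     0.3743     0.5356]
  [   0.6359     1.7778     0.7378     0.8114]
  [   0.4392     0.9532     1.6868     0.5473]
  [   0.6587     0.5207     0.7120     1.7300]
Δx = (I − A)⁻¹ Δd with Δd having -30 in the Machinery component and 0 elsewhere.
So Δx_S = L_SM · (-30), where L_SM = adj(I−A)_SM / det(I−A) = 0.164500 / 0.300575.
Δx_S = 0.164500 × (-30) / 0.300575 = -4.935 / 0.300575 ≈ -16.42.

Δx_S = -16.42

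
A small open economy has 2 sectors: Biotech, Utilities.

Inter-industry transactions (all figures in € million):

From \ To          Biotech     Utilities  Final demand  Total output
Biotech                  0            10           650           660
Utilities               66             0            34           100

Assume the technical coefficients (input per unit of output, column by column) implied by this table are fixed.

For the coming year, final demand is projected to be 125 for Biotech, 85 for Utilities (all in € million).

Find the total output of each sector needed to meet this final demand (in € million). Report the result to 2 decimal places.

x_1 = 134.85, x_2 = 98.48

Technical coefficients a_ij = z_ij / X_j:
  a_11 = 0/660 = 0.00, a_21 = 66/660 = 0.10
  a_12 = 10/100 = 0.10, a_22 = 0/100 = 0.00
I − A =
  [   1.00    -0.10]
  [  -0.10     1.00]
det(I−A) = (1.00)(1.00) − (-0.10)(-0.10) = 0.9900
adj(I−A) = [[1.00, 0.10], [0.10, 1.00]]
(I − A)⁻¹ = adj(I−A) / det(I−A) ≈
  [   1.0101     0.1010]
  [   0.1010     1.0101]
x = (I − A)⁻¹ d = adj(I−A)·d / det(I−A), with det(I−A) = 0.9900:
  x_1 = (1.00·125 + 0.10·85) / 0.9900 = 133.50 / 0.9900 ≈ 134.85
  x_2 = (0.10·125 + 1.00·85) / 0.9900 = 97.50 / 0.9900 ≈ 98.48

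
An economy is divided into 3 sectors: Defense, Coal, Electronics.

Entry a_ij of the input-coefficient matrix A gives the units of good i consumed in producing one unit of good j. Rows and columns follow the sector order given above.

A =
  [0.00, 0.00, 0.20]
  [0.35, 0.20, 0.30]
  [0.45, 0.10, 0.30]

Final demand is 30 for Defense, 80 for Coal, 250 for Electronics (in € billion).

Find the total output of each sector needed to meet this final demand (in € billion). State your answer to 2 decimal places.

I − A =
  [   1.00     0.00    -0.20]
  [  -0.35     0.80    -0.30]
  [  -0.45    -0.10     0.70]
Cofactors of I−A, C_ij = (−1)^(i+j)·(minor ij) (rows/columns in the sector order above):
  C_11 = (0.80)(0.70) − (-0.30)(-0.10) = 0.5300
  C_12 = −[(-0.35)(0.70) − (-0.30)(-0.45)] = 0.3800
  C_13 = (-0.35)(-0.10) − (0.80)(-0.45) = 0.3950
  C_21 = −[(0.00)(0.70) − (-0.20)(-0.10)] = 0.0200
  C_22 = (1.00)(0.70) − (-0.20)(-0.45) = 0.6100
  C_23 = −[(1.00)(-0.10) − (0.00)(-0.45)] = 0.1000
  C_31 = (0.00)(-0.30) − (-0.20)(0.80) = 0.1600
  C_32 = −[(1.00)(-0.30) − (-0.20)(-0.35)] = 0.3700
  C_33 = (1.00)(0.80) − (0.00)(-0.35) = 0.8000
det(I−A) = Σ_j (I−A)_1j·C_1j = (1.00)(0.5300) + (0.00)(0.3800) + (-0.20)(0.3950) = 0.4510
adj(I−A) = Cᵀ =
  [ 0.5300   0.0200   0.1600]
  [ 0.3800   0.6100   0.3700]
  [ 0.3950   0.1000   0.8000]
(I − A)⁻¹ = adj(I−A) / det(I−A) ≈
  [   1.1752     0.0443     0.3548]
  [   0.8426     1.3525     0.8204]
  [   0.8758     0.2217     1.7738]
x = (I − A)⁻¹ d = adj(I−A)·d / det(I−A), with det(I−A) = 0.4510:
  x_D = (0.5300·30 + 0.0200·80 + 0.1600·250) / 0.4510 = 57.50 / 0.4510 ≈ 127.49
  x_C = (0.3800·30 + 0.6100·80 + 0.3700·250) / 0.4510 = 152.70 / 0.4510 ≈ 338.58
  x_E = (0.3950·30 + 0.1000·80 + 0.8000·250) / 0.4510 = 219.85 / 0.4510 ≈ 487.47

x_D = 127.49, x_C = 338.58, x_E = 487.47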